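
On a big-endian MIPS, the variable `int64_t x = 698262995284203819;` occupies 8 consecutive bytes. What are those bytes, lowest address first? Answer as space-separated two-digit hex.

09 B0 BA 7E A1 B7 19 2B

698262995284203819 in hexadecimal, padded to 64 bits, is 0x09B0BA7EA1B7192B.
Split into bytes (most-significant first): 09 B0 BA 7E A1 B7 19 2B.
Big-endian: lowest address holds the most-significant byte.
So the memory order matches the most-significant-first order: 09 B0 BA 7E A1 B7 19 2B.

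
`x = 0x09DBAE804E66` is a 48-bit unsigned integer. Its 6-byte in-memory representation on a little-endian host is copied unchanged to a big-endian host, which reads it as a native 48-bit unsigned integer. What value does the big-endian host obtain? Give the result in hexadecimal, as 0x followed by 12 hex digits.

Stored little-endian, the bytes at ascending addresses are 66 4E 80 AE DB 09.
Read back as big-endian, the last byte is least significant, giving 0x664E80AEDB09.

0x664E80AEDB09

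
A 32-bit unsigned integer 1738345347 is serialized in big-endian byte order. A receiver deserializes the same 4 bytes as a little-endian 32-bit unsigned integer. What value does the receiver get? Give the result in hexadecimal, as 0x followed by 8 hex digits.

0x830B9D67

1738345347 in 32-bit hexadecimal is 0x679D0B83.
Stored big-endian, the bytes at ascending addresses are 67 9D 0B 83.
Read back as little-endian, the first byte is least significant, giving 0x830B9D67.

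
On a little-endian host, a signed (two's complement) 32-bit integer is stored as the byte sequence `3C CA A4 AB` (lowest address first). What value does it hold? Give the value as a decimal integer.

-1415263684

In little-endian order the low byte comes first in memory.
Reassemble most-significant byte first: AB A4 CA 3C → 0xABA4CA3C.
Top bit is set, so as a signed 32-bit value this is 0xABA4CA3C − 2^32 = -1415263684.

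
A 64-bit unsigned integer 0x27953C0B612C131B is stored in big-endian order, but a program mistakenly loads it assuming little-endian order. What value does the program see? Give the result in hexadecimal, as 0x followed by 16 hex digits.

0x1B132C610B3C9527

Stored big-endian, the bytes at ascending addresses are 27 95 3C 0B 61 2C 13 1B.
Read back as little-endian, the first byte is least significant, giving 0x1B132C610B3C9527.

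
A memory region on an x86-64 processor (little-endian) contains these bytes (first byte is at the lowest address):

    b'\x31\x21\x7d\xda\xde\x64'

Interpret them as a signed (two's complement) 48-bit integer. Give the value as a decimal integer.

110908311150897

Little-endian stores the least-significant byte at the lowest address.
Reassemble most-significant byte first: 64 DE DA 7D 21 31 → 0x64DEDA7D2131.
0x64DEDA7D2131 = 110908311150897.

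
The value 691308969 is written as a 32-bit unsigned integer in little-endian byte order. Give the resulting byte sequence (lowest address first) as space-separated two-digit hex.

691308969 in hexadecimal, padded to 32 bits, is 0x293489A9.
Split into bytes (most-significant first): 29 34 89 A9.
In little-endian order the low byte comes first in memory.
So at ascending addresses the bytes are A9 89 34 29.

A9 89 34 29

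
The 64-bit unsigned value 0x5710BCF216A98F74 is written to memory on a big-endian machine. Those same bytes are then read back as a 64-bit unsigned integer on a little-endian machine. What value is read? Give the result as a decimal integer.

8399117746096050263

Stored big-endian, the bytes at ascending addresses are 57 10 BC F2 16 A9 8F 74.
Read back as little-endian, the first byte is least significant, giving 0x748FA916F2BC1057.
0x748FA916F2BC1057 = 8399117746096050263.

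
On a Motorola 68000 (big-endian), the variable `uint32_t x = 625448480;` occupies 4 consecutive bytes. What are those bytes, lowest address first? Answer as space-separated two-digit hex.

625448480 in hexadecimal, padded to 32 bits, is 0x25479620.
Split into bytes (most-significant first): 25 47 96 20.
Big-endian stores the most-significant byte at the lowest address.
So the memory order matches the most-significant-first order: 25 47 96 20.

25 47 96 20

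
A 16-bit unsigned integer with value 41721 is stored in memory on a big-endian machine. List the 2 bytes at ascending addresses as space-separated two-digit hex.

A2 F9

41721 in hexadecimal, padded to 16 bits, is 0xA2F9.
Split into bytes (most-significant first): A2 F9.
In big-endian order the high byte comes first in memory.
So the memory order matches the most-significant-first order: A2 F9.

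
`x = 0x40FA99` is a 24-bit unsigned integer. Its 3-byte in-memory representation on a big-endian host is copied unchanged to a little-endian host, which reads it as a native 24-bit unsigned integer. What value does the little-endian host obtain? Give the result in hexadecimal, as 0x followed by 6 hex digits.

0x99FA40

Stored big-endian, the bytes at ascending addresses are 40 FA 99.
Read back as little-endian, the first byte is least significant, giving 0x99FA40.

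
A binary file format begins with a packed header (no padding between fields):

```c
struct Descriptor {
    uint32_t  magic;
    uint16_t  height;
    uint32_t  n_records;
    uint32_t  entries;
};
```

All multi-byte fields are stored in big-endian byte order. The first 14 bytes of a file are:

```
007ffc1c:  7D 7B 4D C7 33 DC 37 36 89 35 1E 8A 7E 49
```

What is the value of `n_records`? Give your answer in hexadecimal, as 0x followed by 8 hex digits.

0x37368935

`n_records` follows `magic` (4 B), `height` (2 B), so it starts at offset 4 + 2 = 6 and occupies 4 bytes.
Bytes at offsets 6..9: 37 36 89 35.
Big-endian stores the most-significant byte at the lowest address.
The bytes are already most-significant first: 0x37368935.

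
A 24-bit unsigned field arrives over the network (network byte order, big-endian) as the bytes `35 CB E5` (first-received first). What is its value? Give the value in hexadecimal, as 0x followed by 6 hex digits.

0x35CBE5

Big-endian stores the most-significant byte at the lowest address.
The bytes are already most-significant first: 0x35CBE5.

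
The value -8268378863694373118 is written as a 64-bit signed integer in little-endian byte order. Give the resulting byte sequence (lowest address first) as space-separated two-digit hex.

Two's complement of -8268378863694373118 in 64 bits: 8268378863694373118 = 0x72BF2EC4CED9E0FE; invert → 0x8D40D13B31261F01; add 1 → 0x8D40D13B31261F02.
Split into bytes (most-significant first): 8D 40 D1 3B 31 26 1F 02.
In little-endian order the low byte comes first in memory.
So at ascending addresses the bytes are 02 1F 26 31 3B D1 40 8D.

02 1F 26 31 3B D1 40 8D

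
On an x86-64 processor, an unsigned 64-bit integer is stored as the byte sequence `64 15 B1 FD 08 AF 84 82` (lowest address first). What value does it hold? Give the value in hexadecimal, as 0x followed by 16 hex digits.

Little-endian stores the least-significant byte at the lowest address.
Reassemble most-significant byte first: 82 84 AF 08 FD B1 15 64 → 0x8284AF08FDB11564.

0x8284AF08FDB11564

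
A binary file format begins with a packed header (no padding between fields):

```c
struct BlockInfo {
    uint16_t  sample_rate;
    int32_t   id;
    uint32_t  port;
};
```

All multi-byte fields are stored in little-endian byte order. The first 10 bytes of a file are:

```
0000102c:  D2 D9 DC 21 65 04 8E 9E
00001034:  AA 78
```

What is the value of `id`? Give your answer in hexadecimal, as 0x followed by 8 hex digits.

`id` follows `sample_rate` (2 bytes), so it starts at byte offset 2 and occupies 4 bytes.
Bytes at offsets 2..5: DC 21 65 04.
In little-endian order the low byte comes first in memory.
Reassemble most-significant byte first: 04 65 21 DC → 0x046521DC.

0x046521DC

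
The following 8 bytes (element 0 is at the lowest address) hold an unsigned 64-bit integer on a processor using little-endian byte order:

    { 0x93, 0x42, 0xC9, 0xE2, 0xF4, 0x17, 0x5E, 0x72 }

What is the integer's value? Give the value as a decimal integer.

Little-endian stores the least-significant byte at the lowest address.
Reassemble most-significant byte first: 72 5E 17 F4 E2 C9 42 93 → 0x725E17F4E2C94293.
0x725E17F4E2C94293 = 8241050708678886035.

8241050708678886035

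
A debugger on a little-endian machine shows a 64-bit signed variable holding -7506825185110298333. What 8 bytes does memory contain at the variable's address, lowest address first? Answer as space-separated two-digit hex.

Two's complement of -7506825185110298333 in 64 bits: 7506825185110298333 = 0x682D99BBA5748EDD; invert → 0x97D266445A8B7122; add 1 → 0x97D266445A8B7123.
Split into bytes (most-significant first): 97 D2 66 44 5A 8B 71 23.
In little-endian order the low byte comes first in memory.
So at ascending addresses the bytes are 23 71 8B 5A 44 66 D2 97.

23 71 8B 5A 44 66 D2 97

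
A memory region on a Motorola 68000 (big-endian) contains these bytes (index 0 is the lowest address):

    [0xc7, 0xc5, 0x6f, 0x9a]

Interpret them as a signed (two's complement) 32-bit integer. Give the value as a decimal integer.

Big-endian stores the most-significant byte at the lowest address.
The bytes are already most-significant first: 0xC7C56F9A.
Top bit is set, so as a signed 32-bit value this is 0xC7C56F9A − 2^32 = -943362150.

-943362150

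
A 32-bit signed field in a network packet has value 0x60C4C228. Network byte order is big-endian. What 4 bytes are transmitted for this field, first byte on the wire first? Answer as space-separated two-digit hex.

Split into bytes (most-significant first): 60 C4 C2 28.
Big-endian: lowest address holds the most-significant byte.
So the memory order matches the most-significant-first order: 60 C4 C2 28.

60 C4 C2 28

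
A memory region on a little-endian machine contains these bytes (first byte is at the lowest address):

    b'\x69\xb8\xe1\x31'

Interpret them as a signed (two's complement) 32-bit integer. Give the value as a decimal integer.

836876393

Little-endian stores the least-significant byte at the lowest address.
Reassemble most-significant byte first: 31 E1 B8 69 → 0x31E1B869.
0x31E1B869 = 836876393.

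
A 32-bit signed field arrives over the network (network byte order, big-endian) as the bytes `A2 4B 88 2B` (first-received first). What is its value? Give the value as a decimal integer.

In big-endian order the high byte comes first in memory.
The bytes are already most-significant first: 0xA24B882B.
Top bit is set, so as a signed 32-bit value this is 0xA24B882B − 2^32 = -1572108245.

-1572108245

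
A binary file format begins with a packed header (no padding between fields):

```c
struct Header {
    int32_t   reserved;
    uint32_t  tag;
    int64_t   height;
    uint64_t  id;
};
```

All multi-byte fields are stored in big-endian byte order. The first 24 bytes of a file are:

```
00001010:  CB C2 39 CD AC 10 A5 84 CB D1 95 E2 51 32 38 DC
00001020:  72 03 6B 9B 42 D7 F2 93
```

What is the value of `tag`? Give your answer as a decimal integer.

2886772100

`tag` follows `reserved` (4 bytes), so it starts at byte offset 4 and occupies 4 bytes.
Bytes at offsets 4..7: AC 10 A5 84.
In big-endian order the high byte comes first in memory.
The bytes are already most-significant first: 0xAC10A584.
0xAC10A584 = 2886772100.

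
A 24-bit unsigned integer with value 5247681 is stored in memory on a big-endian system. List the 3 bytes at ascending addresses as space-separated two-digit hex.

50 12 C1

5247681 in hexadecimal, padded to 24 bits, is 0x5012C1.
Split into bytes (most-significant first): 50 12 C1.
Big-endian stores the most-significant byte at the lowest address.
So the memory order matches the most-significant-first order: 50 12 C1.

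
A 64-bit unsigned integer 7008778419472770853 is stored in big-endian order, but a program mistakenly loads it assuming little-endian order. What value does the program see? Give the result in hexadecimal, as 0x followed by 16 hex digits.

0x252719A2D62E4461

7008778419472770853 in 64-bit hexadecimal is 0x61442ED6A2192725.
Stored big-endian, the bytes at ascending addresses are 61 44 2E D6 A2 19 27 25.
Read back as little-endian, the first byte is least significant, giving 0x252719A2D62E4461.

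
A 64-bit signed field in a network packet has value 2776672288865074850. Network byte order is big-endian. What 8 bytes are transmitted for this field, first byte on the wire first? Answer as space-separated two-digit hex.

26 88 B8 BC 3B 79 3E A2

2776672288865074850 in hexadecimal, padded to 64 bits, is 0x2688B8BC3B793EA2.
Split into bytes (most-significant first): 26 88 B8 BC 3B 79 3E A2.
Big-endian: lowest address holds the most-significant byte.
So the memory order matches the most-significant-first order: 26 88 B8 BC 3B 79 3E A2.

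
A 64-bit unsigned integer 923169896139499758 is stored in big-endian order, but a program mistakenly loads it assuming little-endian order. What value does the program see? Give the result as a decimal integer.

17197199815692439308

923169896139499758 in 64-bit hexadecimal is 0x0CCFC2211EBAA8EE.
Stored big-endian, the bytes at ascending addresses are 0C CF C2 21 1E BA A8 EE.
Read back as little-endian, the first byte is least significant, giving 0xEEA8BA1E21C2CF0C.
0xEEA8BA1E21C2CF0C = 17197199815692439308.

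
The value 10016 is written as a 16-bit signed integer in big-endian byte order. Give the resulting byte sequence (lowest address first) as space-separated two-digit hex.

10016 in hexadecimal, padded to 16 bits, is 0x2720.
Split into bytes (most-significant first): 27 20.
Big-endian stores the most-significant byte at the lowest address.
So the memory order matches the most-significant-first order: 27 20.

27 20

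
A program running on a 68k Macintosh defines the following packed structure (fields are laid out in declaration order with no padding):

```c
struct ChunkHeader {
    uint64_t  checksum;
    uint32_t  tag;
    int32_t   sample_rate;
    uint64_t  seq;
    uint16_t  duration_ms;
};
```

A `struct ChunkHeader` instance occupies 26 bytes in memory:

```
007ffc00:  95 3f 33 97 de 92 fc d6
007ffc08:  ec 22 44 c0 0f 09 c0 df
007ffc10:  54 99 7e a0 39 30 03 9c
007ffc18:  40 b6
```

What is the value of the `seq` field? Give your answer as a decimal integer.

6096042797241992092

`seq` follows `checksum` (8 B), `tag` (4 B), `sample_rate` (4 B), so it starts at offset 8 + 4 + 4 = 16 and occupies 8 bytes.
Bytes at offsets 16..23: 54 99 7E A0 39 30 03 9C.
Big-endian: lowest address holds the most-significant byte.
The bytes are already most-significant first: 0x54997EA03930039C.
0x54997EA03930039C = 6096042797241992092.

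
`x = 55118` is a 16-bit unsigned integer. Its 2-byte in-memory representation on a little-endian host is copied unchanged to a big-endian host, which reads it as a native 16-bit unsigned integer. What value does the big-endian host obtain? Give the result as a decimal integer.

20183

55118 in 16-bit hexadecimal is 0xD74E.
Stored little-endian, the bytes at ascending addresses are 4E D7.
Read back as big-endian, the last byte is least significant, giving 0x4ED7.
0x4ED7 = 20183.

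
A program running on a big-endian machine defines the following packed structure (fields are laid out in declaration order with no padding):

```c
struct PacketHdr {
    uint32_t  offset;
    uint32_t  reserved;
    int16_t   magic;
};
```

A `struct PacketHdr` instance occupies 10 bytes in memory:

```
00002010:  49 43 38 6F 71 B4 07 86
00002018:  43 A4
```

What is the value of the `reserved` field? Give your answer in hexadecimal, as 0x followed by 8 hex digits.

0x71B40786

`reserved` follows `offset` (4 bytes), so it starts at byte offset 4 and occupies 4 bytes.
Bytes at offsets 4..7: 71 B4 07 86.
Big-endian: lowest address holds the most-significant byte.
The bytes are already most-significant first: 0x71B40786.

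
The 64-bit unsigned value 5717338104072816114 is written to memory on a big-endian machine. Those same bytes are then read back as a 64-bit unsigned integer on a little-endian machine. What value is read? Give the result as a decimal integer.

5717338104072816114 in 64-bit hexadecimal is 0x4F5810B6C210C5F2.
Stored big-endian, the bytes at ascending addresses are 4F 58 10 B6 C2 10 C5 F2.
Read back as little-endian, the first byte is least significant, giving 0xF2C510C2B610584F.
0xF2C510C2B610584F = 17493406756054784079.

17493406756054784079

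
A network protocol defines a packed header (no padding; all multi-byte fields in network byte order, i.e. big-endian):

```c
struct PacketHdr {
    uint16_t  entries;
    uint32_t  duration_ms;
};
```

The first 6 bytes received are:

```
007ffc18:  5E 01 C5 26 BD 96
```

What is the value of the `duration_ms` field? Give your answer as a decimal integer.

3307650454

`duration_ms` follows `entries` (2 bytes), so it starts at byte offset 2 and occupies 4 bytes.
Bytes at offsets 2..5: C5 26 BD 96.
Big-endian: lowest address holds the most-significant byte.
The bytes are already most-significant first: 0xC526BD96.
0xC526BD96 = 3307650454.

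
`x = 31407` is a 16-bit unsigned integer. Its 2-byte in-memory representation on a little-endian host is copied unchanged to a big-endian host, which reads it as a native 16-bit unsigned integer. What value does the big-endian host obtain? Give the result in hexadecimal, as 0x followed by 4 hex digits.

0xAF7A

31407 in 16-bit hexadecimal is 0x7AAF.
Stored little-endian, the bytes at ascending addresses are AF 7A.
Read back as big-endian, the last byte is least significant, giving 0xAF7A.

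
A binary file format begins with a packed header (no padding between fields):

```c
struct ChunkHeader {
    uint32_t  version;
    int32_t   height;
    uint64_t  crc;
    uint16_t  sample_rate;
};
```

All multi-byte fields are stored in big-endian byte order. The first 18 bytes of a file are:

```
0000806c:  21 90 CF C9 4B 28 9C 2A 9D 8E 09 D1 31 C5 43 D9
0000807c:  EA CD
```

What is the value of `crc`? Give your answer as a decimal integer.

`crc` follows `version` (4 B), `height` (4 B), so it starts at offset 4 + 4 = 8 and occupies 8 bytes.
Bytes at offsets 8..15: 9D 8E 09 D1 31 C5 43 D9.
In big-endian order the high byte comes first in memory.
The bytes are already most-significant first: 0x9D8E09D131C543D9.
0x9D8E09D131C543D9 = 11353022504735425497.

11353022504735425497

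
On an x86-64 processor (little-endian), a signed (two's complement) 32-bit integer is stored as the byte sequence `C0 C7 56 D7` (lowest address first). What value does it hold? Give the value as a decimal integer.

In little-endian order the low byte comes first in memory.
Reassemble most-significant byte first: D7 56 C7 C0 → 0xD756C7C0.
Top bit is set, so as a signed 32-bit value this is 0xD756C7C0 − 2^32 = -682178624.

-682178624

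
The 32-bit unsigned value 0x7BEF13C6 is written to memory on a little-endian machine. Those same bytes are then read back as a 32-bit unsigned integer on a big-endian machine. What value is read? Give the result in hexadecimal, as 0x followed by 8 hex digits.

0xC613EF7B

Stored little-endian, the bytes at ascending addresses are C6 13 EF 7B.
Read back as big-endian, the last byte is least significant, giving 0xC613EF7B.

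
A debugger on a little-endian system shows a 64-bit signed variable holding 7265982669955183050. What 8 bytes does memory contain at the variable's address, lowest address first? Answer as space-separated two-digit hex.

7265982669955183050 in hexadecimal, padded to 64 bits, is 0x64D5F4BDD2D2B1CA.
Split into bytes (most-significant first): 64 D5 F4 BD D2 D2 B1 CA.
Little-endian stores the least-significant byte at the lowest address.
So at ascending addresses the bytes are CA B1 D2 D2 BD F4 D5 64.

CA B1 D2 D2 BD F4 D5 64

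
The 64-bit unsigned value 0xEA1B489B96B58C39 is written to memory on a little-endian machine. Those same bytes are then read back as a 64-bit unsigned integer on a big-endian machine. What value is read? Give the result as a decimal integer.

4146889015356300266

Stored little-endian, the bytes at ascending addresses are 39 8C B5 96 9B 48 1B EA.
Read back as big-endian, the last byte is least significant, giving 0x398CB5969B481BEA.
0x398CB5969B481BEA = 4146889015356300266.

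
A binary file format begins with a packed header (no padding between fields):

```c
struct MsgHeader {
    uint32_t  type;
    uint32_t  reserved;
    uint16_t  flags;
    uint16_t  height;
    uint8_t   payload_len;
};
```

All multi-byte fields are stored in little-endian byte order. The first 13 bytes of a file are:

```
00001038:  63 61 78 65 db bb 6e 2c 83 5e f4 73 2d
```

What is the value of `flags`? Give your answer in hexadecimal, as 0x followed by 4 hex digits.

0x5E83

`flags` follows `type` (4 B), `reserved` (4 B), so it starts at offset 4 + 4 = 8 and occupies 2 bytes.
Bytes at offsets 8..9: 83 5E.
Little-endian stores the least-significant byte at the lowest address.
Reassemble most-significant byte first: 5E 83 → 0x5E83.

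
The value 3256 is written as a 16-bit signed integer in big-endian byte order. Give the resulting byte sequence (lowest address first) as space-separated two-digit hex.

0C B8

3256 in hexadecimal, padded to 16 bits, is 0x0CB8.
Split into bytes (most-significant first): 0C B8.
In big-endian order the high byte comes first in memory.
So the memory order matches the most-significant-first order: 0C B8.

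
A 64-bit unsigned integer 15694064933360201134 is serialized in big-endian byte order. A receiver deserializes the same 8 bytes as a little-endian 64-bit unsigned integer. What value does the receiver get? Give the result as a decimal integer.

15694064933360201134 in 64-bit hexadecimal is 0xD9CC84E7FAD96DAE.
Stored big-endian, the bytes at ascending addresses are D9 CC 84 E7 FA D9 6D AE.
Read back as little-endian, the first byte is least significant, giving 0xAE6DD9FAE784CCD9.
0xAE6DD9FAE784CCD9 = 12568941806710213849.

12568941806710213849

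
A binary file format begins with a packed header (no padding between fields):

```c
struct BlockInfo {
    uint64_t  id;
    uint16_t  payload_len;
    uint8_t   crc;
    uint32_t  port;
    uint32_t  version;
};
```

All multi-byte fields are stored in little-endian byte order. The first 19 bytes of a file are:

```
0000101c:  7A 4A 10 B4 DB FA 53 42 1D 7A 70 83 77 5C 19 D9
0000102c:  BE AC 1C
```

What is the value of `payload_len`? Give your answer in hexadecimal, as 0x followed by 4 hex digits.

0x7A1D

`payload_len` follows `id` (8 bytes), so it starts at byte offset 8 and occupies 2 bytes.
Bytes at offsets 8..9: 1D 7A.
In little-endian order the low byte comes first in memory.
Reassemble most-significant byte first: 7A 1D → 0x7A1D.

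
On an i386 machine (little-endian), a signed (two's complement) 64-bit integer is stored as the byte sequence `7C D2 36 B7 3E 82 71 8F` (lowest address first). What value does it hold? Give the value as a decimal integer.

-8110558248044146052

In little-endian order the low byte comes first in memory.
Reassemble most-significant byte first: 8F 71 82 3E B7 36 D2 7C → 0x8F71823EB736D27C.
Top bit is set, so as a signed 64-bit value this is 0x8F71823EB736D27C − 2^64 = -8110558248044146052.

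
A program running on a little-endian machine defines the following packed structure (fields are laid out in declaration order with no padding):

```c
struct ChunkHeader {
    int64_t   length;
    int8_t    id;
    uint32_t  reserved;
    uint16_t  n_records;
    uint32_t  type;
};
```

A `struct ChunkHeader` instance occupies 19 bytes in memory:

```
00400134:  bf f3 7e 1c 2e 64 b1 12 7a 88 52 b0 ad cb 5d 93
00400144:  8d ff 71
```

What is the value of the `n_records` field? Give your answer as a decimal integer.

`n_records` follows `length` (8 B), `id` (1 B), `reserved` (4 B), so it starts at offset 8 + 1 + 4 = 13 and occupies 2 bytes.
Bytes at offsets 13..14: CB 5D.
Little-endian: lowest address holds the least-significant byte.
Reassemble most-significant byte first: 5D CB → 0x5DCB.
0x5DCB = 24011.

24011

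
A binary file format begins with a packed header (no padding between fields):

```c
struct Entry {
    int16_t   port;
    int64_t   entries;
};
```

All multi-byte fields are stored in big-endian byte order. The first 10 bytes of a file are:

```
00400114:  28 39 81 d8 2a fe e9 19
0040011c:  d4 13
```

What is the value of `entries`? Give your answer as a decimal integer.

-9090468573526502381

`entries` follows `port` (2 bytes), so it starts at byte offset 2 and occupies 8 bytes.
Bytes at offsets 2..9: 81 D8 2A FE E9 19 D4 13.
Big-endian: lowest address holds the most-significant byte.
The bytes are already most-significant first: 0x81D82AFEE919D413.
Top bit is set, so as a signed 64-bit value this is 0x81D82AFEE919D413 − 2^64 = -9090468573526502381.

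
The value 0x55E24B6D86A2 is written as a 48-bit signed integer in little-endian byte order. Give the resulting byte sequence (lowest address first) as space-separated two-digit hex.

Split into bytes (most-significant first): 55 E2 4B 6D 86 A2.
Little-endian stores the least-significant byte at the lowest address.
So at ascending addresses the bytes are A2 86 6D 4B E2 55.

A2 86 6D 4B E2 55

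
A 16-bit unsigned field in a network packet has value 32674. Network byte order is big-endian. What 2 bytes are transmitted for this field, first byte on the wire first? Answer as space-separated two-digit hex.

32674 in hexadecimal, padded to 16 bits, is 0x7FA2.
Split into bytes (most-significant first): 7F A2.
Big-endian stores the most-significant byte at the lowest address.
So the memory order matches the most-significant-first order: 7F A2.

7F A2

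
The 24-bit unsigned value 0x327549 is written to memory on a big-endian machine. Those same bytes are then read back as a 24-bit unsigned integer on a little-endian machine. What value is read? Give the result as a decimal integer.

Stored big-endian, the bytes at ascending addresses are 32 75 49.
Read back as little-endian, the first byte is least significant, giving 0x497532.
0x497532 = 4814130.

4814130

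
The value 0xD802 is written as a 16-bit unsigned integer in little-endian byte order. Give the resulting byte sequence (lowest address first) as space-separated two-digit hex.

02 D8

Split into bytes (most-significant first): D8 02.
Little-endian stores the least-significant byte at the lowest address.
So at ascending addresses the bytes are 02 D8.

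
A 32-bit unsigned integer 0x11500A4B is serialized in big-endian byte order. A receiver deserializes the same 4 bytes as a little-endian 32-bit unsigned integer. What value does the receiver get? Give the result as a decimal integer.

1258967057

Stored big-endian, the bytes at ascending addresses are 11 50 0A 4B.
Read back as little-endian, the first byte is least significant, giving 0x4B0A5011.
0x4B0A5011 = 1258967057.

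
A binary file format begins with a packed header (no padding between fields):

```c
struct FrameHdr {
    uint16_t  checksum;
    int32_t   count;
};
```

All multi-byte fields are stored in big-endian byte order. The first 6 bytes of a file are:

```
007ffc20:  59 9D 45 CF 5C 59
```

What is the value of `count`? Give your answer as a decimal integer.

`count` follows `checksum` (2 bytes), so it starts at byte offset 2 and occupies 4 bytes.
Bytes at offsets 2..5: 45 CF 5C 59.
In big-endian order the high byte comes first in memory.
The bytes are already most-significant first: 0x45CF5C59.
0x45CF5C59 = 1171217497.

1171217497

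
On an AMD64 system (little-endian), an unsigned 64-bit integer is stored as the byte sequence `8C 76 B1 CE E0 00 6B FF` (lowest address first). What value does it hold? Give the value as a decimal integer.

18404805267720074892

In little-endian order the low byte comes first in memory.
Reassemble most-significant byte first: FF 6B 00 E0 CE B1 76 8C → 0xFF6B00E0CEB1768C.
0xFF6B00E0CEB1768C = 18404805267720074892.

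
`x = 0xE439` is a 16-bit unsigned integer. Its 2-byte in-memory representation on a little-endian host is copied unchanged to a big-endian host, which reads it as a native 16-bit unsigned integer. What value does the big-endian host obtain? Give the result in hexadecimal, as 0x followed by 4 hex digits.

Stored little-endian, the bytes at ascending addresses are 39 E4.
Read back as big-endian, the last byte is least significant, giving 0x39E4.

0x39E4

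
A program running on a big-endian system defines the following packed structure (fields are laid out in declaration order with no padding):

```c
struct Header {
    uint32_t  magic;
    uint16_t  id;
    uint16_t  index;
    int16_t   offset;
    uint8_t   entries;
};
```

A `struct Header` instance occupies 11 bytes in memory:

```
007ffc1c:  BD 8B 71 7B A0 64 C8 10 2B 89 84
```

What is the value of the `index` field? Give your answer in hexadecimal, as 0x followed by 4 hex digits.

0xC810

`index` follows `magic` (4 B), `id` (2 B), so it starts at offset 4 + 2 = 6 and occupies 2 bytes.
Bytes at offsets 6..7: C8 10.
Big-endian: lowest address holds the most-significant byte.
The bytes are already most-significant first: 0xC810.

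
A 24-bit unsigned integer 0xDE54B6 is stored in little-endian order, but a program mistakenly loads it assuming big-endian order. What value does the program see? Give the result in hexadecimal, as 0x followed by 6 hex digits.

0xB654DE

Stored little-endian, the bytes at ascending addresses are B6 54 DE.
Read back as big-endian, the last byte is least significant, giving 0xB654DE.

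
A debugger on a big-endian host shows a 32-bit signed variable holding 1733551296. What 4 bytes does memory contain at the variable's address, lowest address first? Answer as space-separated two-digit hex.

1733551296 in hexadecimal, padded to 32 bits, is 0x6753E4C0.
Split into bytes (most-significant first): 67 53 E4 C0.
In big-endian order the high byte comes first in memory.
So the memory order matches the most-significant-first order: 67 53 E4 C0.

67 53 E4 C0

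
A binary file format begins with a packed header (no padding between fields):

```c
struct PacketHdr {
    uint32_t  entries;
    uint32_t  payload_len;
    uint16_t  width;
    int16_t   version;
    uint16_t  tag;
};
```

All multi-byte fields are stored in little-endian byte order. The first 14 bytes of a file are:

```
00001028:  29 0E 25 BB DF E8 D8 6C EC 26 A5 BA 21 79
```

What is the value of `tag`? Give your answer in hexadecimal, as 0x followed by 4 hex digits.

0x7921

`tag` follows `entries` (4 B), `payload_len` (4 B), `width` (2 B), `version` (2 B), so it starts at offset 4 + 4 + 2 + 2 = 12 and occupies 2 bytes.
Bytes at offsets 12..13: 21 79.
Little-endian: lowest address holds the least-significant byte.
Reassemble most-significant byte first: 79 21 → 0x7921.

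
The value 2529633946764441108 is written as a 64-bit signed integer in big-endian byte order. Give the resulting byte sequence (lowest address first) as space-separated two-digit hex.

23 1B 10 AC 08 A9 F6 14

2529633946764441108 in hexadecimal, padded to 64 bits, is 0x231B10AC08A9F614.
Split into bytes (most-significant first): 23 1B 10 AC 08 A9 F6 14.
Big-endian: lowest address holds the most-significant byte.
So the memory order matches the most-significant-first order: 23 1B 10 AC 08 A9 F6 14.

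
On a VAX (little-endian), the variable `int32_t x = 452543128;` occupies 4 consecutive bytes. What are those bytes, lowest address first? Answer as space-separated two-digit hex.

452543128 in hexadecimal, padded to 32 bits, is 0x1AF94298.
Split into bytes (most-significant first): 1A F9 42 98.
In little-endian order the low byte comes first in memory.
So at ascending addresses the bytes are 98 42 F9 1A.

98 42 F9 1A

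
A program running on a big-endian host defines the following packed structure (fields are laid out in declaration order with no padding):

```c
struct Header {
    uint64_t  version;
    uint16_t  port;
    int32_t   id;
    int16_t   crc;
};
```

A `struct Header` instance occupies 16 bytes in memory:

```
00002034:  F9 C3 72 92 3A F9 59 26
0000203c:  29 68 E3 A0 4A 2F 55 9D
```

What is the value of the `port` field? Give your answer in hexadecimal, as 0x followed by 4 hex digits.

0x2968

`port` follows `version` (8 bytes), so it starts at byte offset 8 and occupies 2 bytes.
Bytes at offsets 8..9: 29 68.
Big-endian stores the most-significant byte at the lowest address.
The bytes are already most-significant first: 0x2968.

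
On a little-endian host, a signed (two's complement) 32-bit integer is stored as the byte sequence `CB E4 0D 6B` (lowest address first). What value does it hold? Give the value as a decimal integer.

Little-endian: lowest address holds the least-significant byte.
Reassemble most-significant byte first: 6B 0D E4 CB → 0x6B0DE4CB.
0x6B0DE4CB = 1796072651.

1796072651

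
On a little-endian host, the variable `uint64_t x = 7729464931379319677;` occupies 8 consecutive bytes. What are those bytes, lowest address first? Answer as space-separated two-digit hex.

7729464931379319677 in hexadecimal, padded to 64 bits, is 0x6B44936712B4137D.
Split into bytes (most-significant first): 6B 44 93 67 12 B4 13 7D.
In little-endian order the low byte comes first in memory.
So at ascending addresses the bytes are 7D 13 B4 12 67 93 44 6B.

7D 13 B4 12 67 93 44 6B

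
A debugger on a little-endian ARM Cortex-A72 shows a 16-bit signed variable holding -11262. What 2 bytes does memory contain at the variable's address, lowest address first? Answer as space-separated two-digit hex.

02 D4

Two's complement of -11262 in 16 bits: 11262 = 0x2BFE; invert → 0xD401; add 1 → 0xD402.
Split into bytes (most-significant first): D4 02.
Little-endian stores the least-significant byte at the lowest address.
So at ascending addresses the bytes are 02 D4.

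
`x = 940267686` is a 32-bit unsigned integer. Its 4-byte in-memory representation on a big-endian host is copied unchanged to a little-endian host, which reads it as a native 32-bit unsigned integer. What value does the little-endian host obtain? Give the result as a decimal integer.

2790787896

940267686 in 32-bit hexadecimal is 0x380B58A6.
Stored big-endian, the bytes at ascending addresses are 38 0B 58 A6.
Read back as little-endian, the first byte is least significant, giving 0xA6580B38.
0xA6580B38 = 2790787896.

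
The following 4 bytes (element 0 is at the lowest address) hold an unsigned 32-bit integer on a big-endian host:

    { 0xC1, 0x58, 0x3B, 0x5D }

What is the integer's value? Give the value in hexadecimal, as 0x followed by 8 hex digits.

In big-endian order the high byte comes first in memory.
The bytes are already most-significant first: 0xC1583B5D.

0xC1583B5D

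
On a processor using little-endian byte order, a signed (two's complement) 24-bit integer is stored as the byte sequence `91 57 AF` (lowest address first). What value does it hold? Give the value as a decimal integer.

Little-endian stores the least-significant byte at the lowest address.
Reassemble most-significant byte first: AF 57 91 → 0xAF5791.
Top bit is set, so as a signed 24-bit value this is 0xAF5791 − 2^24 = -5285999.

-5285999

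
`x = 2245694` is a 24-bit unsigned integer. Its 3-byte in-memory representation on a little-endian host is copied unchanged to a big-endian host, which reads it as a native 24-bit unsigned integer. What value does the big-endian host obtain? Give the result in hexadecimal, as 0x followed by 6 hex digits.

2245694 in 24-bit hexadecimal is 0x22443E.
Stored little-endian, the bytes at ascending addresses are 3E 44 22.
Read back as big-endian, the last byte is least significant, giving 0x3E4422.

0x3E4422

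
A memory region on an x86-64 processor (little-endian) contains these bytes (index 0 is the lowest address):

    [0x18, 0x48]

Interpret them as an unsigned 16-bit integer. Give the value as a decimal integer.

18456

In little-endian order the low byte comes first in memory.
Reassemble most-significant byte first: 48 18 → 0x4818.
0x4818 = 18456.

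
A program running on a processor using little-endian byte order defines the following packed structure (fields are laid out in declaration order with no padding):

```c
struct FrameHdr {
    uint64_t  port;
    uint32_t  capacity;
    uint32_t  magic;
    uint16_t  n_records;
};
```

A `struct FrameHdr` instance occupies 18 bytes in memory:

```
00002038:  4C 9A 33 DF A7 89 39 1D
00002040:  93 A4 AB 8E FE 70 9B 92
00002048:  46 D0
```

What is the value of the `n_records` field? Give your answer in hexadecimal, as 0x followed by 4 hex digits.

`n_records` follows `port` (8 B), `capacity` (4 B), `magic` (4 B), so it starts at offset 8 + 4 + 4 = 16 and occupies 2 bytes.
Bytes at offsets 16..17: 46 D0.
In little-endian order the low byte comes first in memory.
Reassemble most-significant byte first: D0 46 → 0xD046.

0xD046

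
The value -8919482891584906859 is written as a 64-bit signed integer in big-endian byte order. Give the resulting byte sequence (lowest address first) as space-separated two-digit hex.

Two's complement of -8919482891584906859 in 64 bits: 8919482891584906859 = 0x7BC85E6EB517A66B; invert → 0x8437A1914AE85994; add 1 → 0x8437A1914AE85995.
Split into bytes (most-significant first): 84 37 A1 91 4A E8 59 95.
Big-endian: lowest address holds the most-significant byte.
So the memory order matches the most-significant-first order: 84 37 A1 91 4A E8 59 95.

84 37 A1 91 4A E8 59 95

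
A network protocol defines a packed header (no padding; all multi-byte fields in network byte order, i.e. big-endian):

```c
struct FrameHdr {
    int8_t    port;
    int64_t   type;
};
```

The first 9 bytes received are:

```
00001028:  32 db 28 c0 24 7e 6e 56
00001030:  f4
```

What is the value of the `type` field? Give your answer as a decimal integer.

`type` follows `port` (1 byte), so it starts at byte offset 1 and occupies 8 bytes.
Bytes at offsets 1..8: DB 28 C0 24 7E 6E 56 F4.
Big-endian: lowest address holds the most-significant byte.
The bytes are already most-significant first: 0xDB28C0247E6E56F4.
Top bit is set, so as a signed 64-bit value this is 0xDB28C0247E6E56F4 − 2^64 = -2654660717362391308.

-2654660717362391308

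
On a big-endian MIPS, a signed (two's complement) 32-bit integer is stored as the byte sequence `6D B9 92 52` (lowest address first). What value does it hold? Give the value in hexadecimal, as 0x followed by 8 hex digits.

Big-endian stores the most-significant byte at the lowest address.
The bytes are already most-significant first: 0x6DB99252.

0x6DB99252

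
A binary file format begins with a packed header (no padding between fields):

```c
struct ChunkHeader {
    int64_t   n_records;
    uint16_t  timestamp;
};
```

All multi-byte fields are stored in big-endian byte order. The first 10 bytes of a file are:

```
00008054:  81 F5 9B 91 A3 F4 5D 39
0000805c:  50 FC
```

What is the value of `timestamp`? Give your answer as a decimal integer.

20732

`timestamp` follows `n_records` (8 bytes), so it starts at byte offset 8 and occupies 2 bytes.
Bytes at offsets 8..9: 50 FC.
Big-endian stores the most-significant byte at the lowest address.
The bytes are already most-significant first: 0x50FC.
0x50FC = 20732.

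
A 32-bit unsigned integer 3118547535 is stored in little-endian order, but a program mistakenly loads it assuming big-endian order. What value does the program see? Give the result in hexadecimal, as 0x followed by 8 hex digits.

3118547535 in 32-bit hexadecimal is 0xB9E1424F.
Stored little-endian, the bytes at ascending addresses are 4F 42 E1 B9.
Read back as big-endian, the last byte is least significant, giving 0x4F42E1B9.

0x4F42E1B9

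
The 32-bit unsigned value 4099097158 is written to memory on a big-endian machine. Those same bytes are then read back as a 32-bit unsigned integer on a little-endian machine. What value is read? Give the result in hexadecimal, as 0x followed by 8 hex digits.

0x464253F4

4099097158 in 32-bit hexadecimal is 0xF4534246.
Stored big-endian, the bytes at ascending addresses are F4 53 42 46.
Read back as little-endian, the first byte is least significant, giving 0x464253F4.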